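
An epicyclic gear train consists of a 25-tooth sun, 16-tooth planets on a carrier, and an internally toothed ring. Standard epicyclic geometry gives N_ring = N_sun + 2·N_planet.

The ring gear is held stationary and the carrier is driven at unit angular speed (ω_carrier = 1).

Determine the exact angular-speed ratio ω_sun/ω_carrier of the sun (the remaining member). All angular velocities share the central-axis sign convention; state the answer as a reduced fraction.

N_ring = 25 + 2·16 = 57
25(ω_s−ω_c) = −57(ω_r−ω_c),  ω_r=0, ω_c=1
ω_s = 1 − (57/25)(0−1) = 82/25
ω_s/ω_c = 82/25

82/25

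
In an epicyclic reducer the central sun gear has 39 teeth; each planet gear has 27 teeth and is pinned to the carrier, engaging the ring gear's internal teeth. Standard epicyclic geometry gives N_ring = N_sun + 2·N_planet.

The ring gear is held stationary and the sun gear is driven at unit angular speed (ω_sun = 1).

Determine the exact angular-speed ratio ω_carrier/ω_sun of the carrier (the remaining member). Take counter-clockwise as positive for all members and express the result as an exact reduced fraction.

13/44

N_ring = 39 + 2·27 = 93
39(ω_s−ω_c) = −93(ω_r−ω_c),  ω_r=0, ω_s=1
39(1−ω_c) = −93(0−ω_c)  ⇒  132ω_c = 39  ⇒  ω_c = 13/44
ω_c/ω_s = 13/44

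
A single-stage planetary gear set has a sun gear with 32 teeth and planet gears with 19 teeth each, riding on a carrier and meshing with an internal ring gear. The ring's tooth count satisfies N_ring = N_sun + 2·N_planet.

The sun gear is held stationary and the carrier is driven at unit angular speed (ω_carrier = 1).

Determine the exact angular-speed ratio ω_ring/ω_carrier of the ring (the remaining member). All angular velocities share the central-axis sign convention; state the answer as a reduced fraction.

51/35

N_ring = 32 + 2·19 = 70
32(ω_s−ω_c) = −70(ω_r−ω_c),  ω_s=0, ω_c=1
ω_r = 1 − (32/70)(0−1) = 51/35
ω_r/ω_c = 51/35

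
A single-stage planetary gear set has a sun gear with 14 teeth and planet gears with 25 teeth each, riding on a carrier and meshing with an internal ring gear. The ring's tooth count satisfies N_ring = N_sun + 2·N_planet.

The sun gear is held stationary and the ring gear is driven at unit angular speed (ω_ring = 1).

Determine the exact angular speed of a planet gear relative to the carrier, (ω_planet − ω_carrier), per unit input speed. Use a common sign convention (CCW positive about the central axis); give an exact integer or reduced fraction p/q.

N_ring = 14 + 2·25 = 64
14(ω_s−ω_c) = −64(ω_r−ω_c),  ω_s=0, ω_r=1
14(0−ω_c) = −64(1−ω_c)  ⇒  78ω_c = 64  ⇒  ω_c = 32/39
sun–planet: 14·(0−32/39) = −25·(ω_p−ω_c)  ⇒  ω_p−ω_c = −(14/25)·(-32/39) = 448/975

448/975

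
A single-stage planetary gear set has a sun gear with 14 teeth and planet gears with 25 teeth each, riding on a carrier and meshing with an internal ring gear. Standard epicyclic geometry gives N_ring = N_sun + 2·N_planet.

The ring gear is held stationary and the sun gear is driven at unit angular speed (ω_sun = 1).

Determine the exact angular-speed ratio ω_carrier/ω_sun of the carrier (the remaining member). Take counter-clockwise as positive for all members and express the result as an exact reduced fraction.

7/39

N_ring = 14 + 2·25 = 64
14(ω_s−ω_c) = −64(ω_r−ω_c),  ω_r=0, ω_s=1
14(1−ω_c) = −64(0−ω_c)  ⇒  78ω_c = 14  ⇒  ω_c = 7/39
ω_c/ω_s = 7/39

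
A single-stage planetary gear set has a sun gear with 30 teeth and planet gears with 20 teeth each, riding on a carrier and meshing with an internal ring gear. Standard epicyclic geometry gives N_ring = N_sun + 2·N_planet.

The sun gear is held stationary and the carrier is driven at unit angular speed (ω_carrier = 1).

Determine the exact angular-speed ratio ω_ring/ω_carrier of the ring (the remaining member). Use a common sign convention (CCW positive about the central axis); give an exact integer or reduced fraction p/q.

N_ring = 30 + 2·20 = 70
30(ω_s−ω_c) = −70(ω_r−ω_c),  ω_s=0, ω_c=1
ω_r = 1 − (30/70)(0−1) = 10/7
ω_r/ω_c = 10/7

10/7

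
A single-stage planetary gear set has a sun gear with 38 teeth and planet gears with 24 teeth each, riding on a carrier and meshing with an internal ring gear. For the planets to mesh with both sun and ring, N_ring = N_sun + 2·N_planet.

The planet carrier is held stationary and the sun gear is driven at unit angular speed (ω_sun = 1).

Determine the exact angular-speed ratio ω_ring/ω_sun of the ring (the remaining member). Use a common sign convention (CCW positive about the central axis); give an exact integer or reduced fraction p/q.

N_ring = 38 + 2·24 = 86
38(ω_s−ω_c) = −86(ω_r−ω_c),  ω_c=0, ω_s=1
ω_r = 0 − (38/86)(1−0) = -19/43
ω_r/ω_s = -19/43

-19/43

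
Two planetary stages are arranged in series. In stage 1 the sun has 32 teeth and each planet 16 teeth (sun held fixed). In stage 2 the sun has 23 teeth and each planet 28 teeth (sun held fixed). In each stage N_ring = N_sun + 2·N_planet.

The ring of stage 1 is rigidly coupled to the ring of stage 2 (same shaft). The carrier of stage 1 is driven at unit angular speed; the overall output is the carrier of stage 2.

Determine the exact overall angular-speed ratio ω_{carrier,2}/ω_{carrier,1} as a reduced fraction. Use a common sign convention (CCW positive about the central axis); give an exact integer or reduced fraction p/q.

Stage 1: N_ring = 32 + 2·16 = 64
Stage 1: 32(ω_s−ω_c) = −64(ω_r−ω_c),  ω_s=0, ω_c=1
Stage 1: ω_r = 1 − (32/64)(0−1) = 3/2
  ⇒ ω_r¹/ω_c¹ = 3/2
Stage 2: N_ring = 23 + 2·28 = 79
Stage 2: 23(ω_s−ω_c) = −79(ω_r−ω_c),  ω_s=0, ω_r=1
Stage 2: 23(0−ω_c) = −79(1−ω_c)  ⇒  102ω_c = 79  ⇒  ω_c = 79/102
  ⇒ ω_c²/ω_r² = 79/102
Coupling ω_r² = ω_r¹ ⇒ overall = 3/2 × 79/102 = 79/68

79/68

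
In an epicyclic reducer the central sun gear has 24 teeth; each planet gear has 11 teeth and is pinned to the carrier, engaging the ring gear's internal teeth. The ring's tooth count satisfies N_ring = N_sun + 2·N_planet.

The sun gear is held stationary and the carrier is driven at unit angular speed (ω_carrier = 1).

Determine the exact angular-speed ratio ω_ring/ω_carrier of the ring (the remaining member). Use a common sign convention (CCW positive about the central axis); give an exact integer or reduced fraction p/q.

N_ring = 24 + 2·11 = 46
24(ω_s−ω_c) = −46(ω_r−ω_c),  ω_s=0, ω_c=1
ω_r = 1 − (24/46)(0−1) = 35/23
ω_r/ω_c = 35/23

35/23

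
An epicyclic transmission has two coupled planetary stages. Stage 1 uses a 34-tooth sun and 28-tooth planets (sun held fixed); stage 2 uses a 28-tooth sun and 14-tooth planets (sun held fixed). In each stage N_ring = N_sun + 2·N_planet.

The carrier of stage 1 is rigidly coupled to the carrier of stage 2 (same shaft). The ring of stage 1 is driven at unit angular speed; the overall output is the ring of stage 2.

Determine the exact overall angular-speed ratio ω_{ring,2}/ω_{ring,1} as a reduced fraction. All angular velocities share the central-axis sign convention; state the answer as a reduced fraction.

Stage 1: N_ring = 34 + 2·28 = 90
Stage 1: 34(ω_s−ω_c) = −90(ω_r−ω_c),  ω_s=0, ω_r=1
Stage 1: 34(0−ω_c) = −90(1−ω_c)  ⇒  124ω_c = 90  ⇒  ω_c = 45/62
  ⇒ ω_c¹/ω_r¹ = 45/62
Stage 2: N_ring = 28 + 2·14 = 56
Stage 2: 28(ω_s−ω_c) = −56(ω_r−ω_c),  ω_s=0, ω_c=1
Stage 2: ω_r = 1 − (28/56)(0−1) = 3/2
  ⇒ ω_r²/ω_c² = 3/2
Coupling ω_c² = ω_c¹ ⇒ overall = 45/62 × 3/2 = 135/124

135/124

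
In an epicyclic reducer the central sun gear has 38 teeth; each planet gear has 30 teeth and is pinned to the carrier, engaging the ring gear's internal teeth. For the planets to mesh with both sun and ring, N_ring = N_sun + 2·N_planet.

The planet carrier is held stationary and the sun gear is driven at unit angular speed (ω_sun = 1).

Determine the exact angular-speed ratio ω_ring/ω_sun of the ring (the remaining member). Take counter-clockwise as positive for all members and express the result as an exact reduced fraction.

N_ring = 38 + 2·30 = 98
38(ω_s−ω_c) = −98(ω_r−ω_c),  ω_c=0, ω_s=1
ω_r = 0 − (38/98)(1−0) = -19/49
ω_r/ω_s = -19/49

-19/49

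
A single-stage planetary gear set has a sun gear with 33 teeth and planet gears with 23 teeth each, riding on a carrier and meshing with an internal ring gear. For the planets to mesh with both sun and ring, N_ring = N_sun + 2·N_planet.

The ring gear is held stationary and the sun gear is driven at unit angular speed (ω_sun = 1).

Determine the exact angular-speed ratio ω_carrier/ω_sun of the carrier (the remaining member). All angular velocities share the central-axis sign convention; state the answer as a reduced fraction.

33/112

N_ring = 33 + 2·23 = 79
33(ω_s−ω_c) = −79(ω_r−ω_c),  ω_r=0, ω_s=1
33(1−ω_c) = −79(0−ω_c)  ⇒  112ω_c = 33  ⇒  ω_c = 33/112
ω_c/ω_s = 33/112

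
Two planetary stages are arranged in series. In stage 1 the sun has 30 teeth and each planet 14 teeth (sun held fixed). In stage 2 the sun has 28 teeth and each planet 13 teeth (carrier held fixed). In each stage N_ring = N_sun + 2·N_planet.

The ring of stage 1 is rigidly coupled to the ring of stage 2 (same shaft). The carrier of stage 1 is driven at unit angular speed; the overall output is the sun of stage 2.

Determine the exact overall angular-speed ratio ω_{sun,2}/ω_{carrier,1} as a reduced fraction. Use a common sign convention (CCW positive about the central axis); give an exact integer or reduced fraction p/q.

-594/203

Stage 1: N_ring = 30 + 2·14 = 58
Stage 1: 30(ω_s−ω_c) = −58(ω_r−ω_c),  ω_s=0, ω_c=1
Stage 1: ω_r = 1 − (30/58)(0−1) = 44/29
  ⇒ ω_r¹/ω_c¹ = 44/29
Stage 2: N_ring = 28 + 2·13 = 54
Stage 2: 28(ω_s−ω_c) = −54(ω_r−ω_c),  ω_c=0, ω_r=1
Stage 2: ω_s = 0 − (54/28)(1−0) = -27/14
  ⇒ ω_s²/ω_r² = -27/14
Coupling ω_r² = ω_r¹ ⇒ overall = 44/29 × -27/14 = -594/203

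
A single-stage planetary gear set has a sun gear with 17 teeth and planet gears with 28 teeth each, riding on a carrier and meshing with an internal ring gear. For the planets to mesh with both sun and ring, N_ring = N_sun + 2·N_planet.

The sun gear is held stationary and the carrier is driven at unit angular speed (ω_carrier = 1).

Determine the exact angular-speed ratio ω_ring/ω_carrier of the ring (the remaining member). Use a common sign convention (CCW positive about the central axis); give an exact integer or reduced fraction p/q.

90/73

N_ring = 17 + 2·28 = 73
17(ω_s−ω_c) = −73(ω_r−ω_c),  ω_s=0, ω_c=1
ω_r = 1 − (17/73)(0−1) = 90/73
ω_r/ω_c = 90/73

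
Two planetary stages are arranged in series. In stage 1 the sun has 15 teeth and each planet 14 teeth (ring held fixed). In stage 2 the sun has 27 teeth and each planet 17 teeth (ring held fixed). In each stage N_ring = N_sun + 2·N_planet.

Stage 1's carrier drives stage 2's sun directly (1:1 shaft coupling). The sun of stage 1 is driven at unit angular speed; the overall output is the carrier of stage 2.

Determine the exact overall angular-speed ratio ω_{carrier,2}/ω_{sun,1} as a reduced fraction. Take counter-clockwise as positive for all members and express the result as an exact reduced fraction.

Stage 1: N_ring = 15 + 2·14 = 43
Stage 1: 15(ω_s−ω_c) = −43(ω_r−ω_c),  ω_r=0, ω_s=1
Stage 1: 15(1−ω_c) = −43(0−ω_c)  ⇒  58ω_c = 15  ⇒  ω_c = 15/58
  ⇒ ω_c¹/ω_s¹ = 15/58
Stage 2: N_ring = 27 + 2·17 = 61
Stage 2: 27(ω_s−ω_c) = −61(ω_r−ω_c),  ω_r=0, ω_s=1
Stage 2: 27(1−ω_c) = −61(0−ω_c)  ⇒  88ω_c = 27  ⇒  ω_c = 27/88
  ⇒ ω_c²/ω_s² = 27/88
Coupling ω_s² = ω_c¹ ⇒ overall = 15/58 × 27/88 = 405/5104

405/5104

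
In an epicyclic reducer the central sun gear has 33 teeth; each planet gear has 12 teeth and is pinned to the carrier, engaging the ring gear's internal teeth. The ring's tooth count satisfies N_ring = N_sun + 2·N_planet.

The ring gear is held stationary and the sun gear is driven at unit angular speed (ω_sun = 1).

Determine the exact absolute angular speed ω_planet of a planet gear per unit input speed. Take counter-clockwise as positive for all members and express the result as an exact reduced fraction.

-11/8

N_ring = 33 + 2·12 = 57
33(ω_s−ω_c) = −57(ω_r−ω_c),  ω_r=0, ω_s=1
33(1−ω_c) = −57(0−ω_c)  ⇒  90ω_c = 33  ⇒  ω_c = 11/30
sun–planet: 33·(1−11/30) = −12·(ω_p−ω_c)  ⇒  ω_p−ω_c = −(33/12)·(19/30) = -209/120
ω_p = 11/30 − 209/120 = -11/8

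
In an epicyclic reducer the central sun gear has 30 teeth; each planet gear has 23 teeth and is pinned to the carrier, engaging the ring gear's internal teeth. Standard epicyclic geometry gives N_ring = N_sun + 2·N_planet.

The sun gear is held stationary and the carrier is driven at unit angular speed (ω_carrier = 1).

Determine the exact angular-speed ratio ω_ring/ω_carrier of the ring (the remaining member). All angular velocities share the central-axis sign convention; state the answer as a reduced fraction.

53/38

N_ring = 30 + 2·23 = 76
30(ω_s−ω_c) = −76(ω_r−ω_c),  ω_s=0, ω_c=1
ω_r = 1 − (30/76)(0−1) = 53/38
ω_r/ω_c = 53/38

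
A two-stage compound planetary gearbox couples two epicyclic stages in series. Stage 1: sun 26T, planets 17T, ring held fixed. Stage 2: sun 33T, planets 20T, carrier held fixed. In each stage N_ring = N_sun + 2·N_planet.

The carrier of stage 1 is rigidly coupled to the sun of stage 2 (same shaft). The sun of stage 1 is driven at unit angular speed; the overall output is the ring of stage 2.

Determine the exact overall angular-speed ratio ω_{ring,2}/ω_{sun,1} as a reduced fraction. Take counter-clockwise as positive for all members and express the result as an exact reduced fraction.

Stage 1: N_ring = 26 + 2·17 = 60
Stage 1: 26(ω_s−ω_c) = −60(ω_r−ω_c),  ω_r=0, ω_s=1
Stage 1: 26(1−ω_c) = −60(0−ω_c)  ⇒  86ω_c = 26  ⇒  ω_c = 13/43
  ⇒ ω_c¹/ω_s¹ = 13/43
Stage 2: N_ring = 33 + 2·20 = 73
Stage 2: 33(ω_s−ω_c) = −73(ω_r−ω_c),  ω_c=0, ω_s=1
Stage 2: ω_r = 0 − (33/73)(1−0) = -33/73
  ⇒ ω_r²/ω_s² = -33/73
Coupling ω_s² = ω_c¹ ⇒ overall = 13/43 × -33/73 = -429/3139

-429/3139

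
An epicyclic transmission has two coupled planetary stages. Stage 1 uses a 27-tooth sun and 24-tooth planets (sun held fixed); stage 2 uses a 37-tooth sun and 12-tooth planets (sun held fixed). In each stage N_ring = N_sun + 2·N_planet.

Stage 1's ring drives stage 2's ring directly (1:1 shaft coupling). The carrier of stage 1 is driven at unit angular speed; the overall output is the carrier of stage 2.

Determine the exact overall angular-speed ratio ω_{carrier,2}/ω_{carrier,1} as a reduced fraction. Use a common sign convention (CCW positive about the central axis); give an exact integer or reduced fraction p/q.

1037/1225

Stage 1: N_ring = 27 + 2·24 = 75
Stage 1: 27(ω_s−ω_c) = −75(ω_r−ω_c),  ω_s=0, ω_c=1
Stage 1: ω_r = 1 − (27/75)(0−1) = 34/25
  ⇒ ω_r¹/ω_c¹ = 34/25
Stage 2: N_ring = 37 + 2·12 = 61
Stage 2: 37(ω_s−ω_c) = −61(ω_r−ω_c),  ω_s=0, ω_r=1
Stage 2: 37(0−ω_c) = −61(1−ω_c)  ⇒  98ω_c = 61  ⇒  ω_c = 61/98
  ⇒ ω_c²/ω_r² = 61/98
Coupling ω_r² = ω_r¹ ⇒ overall = 34/25 × 61/98 = 1037/1225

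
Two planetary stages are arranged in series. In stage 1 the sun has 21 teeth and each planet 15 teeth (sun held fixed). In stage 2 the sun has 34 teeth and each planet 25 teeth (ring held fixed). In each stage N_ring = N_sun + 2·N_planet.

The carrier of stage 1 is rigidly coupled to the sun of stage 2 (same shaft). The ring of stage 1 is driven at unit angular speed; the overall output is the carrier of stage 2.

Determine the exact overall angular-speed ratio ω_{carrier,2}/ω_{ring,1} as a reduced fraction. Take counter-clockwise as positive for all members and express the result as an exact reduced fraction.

Stage 1: N_ring = 21 + 2·15 = 51
Stage 1: 21(ω_s−ω_c) = −51(ω_r−ω_c),  ω_s=0, ω_r=1
Stage 1: 21(0−ω_c) = −51(1−ω_c)  ⇒  72ω_c = 51  ⇒  ω_c = 17/24
  ⇒ ω_c¹/ω_r¹ = 17/24
Stage 2: N_ring = 34 + 2·25 = 84
Stage 2: 34(ω_s−ω_c) = −84(ω_r−ω_c),  ω_r=0, ω_s=1
Stage 2: 34(1−ω_c) = −84(0−ω_c)  ⇒  118ω_c = 34  ⇒  ω_c = 17/59
  ⇒ ω_c²/ω_s² = 17/59
Coupling ω_s² = ω_c¹ ⇒ overall = 17/24 × 17/59 = 289/1416

289/1416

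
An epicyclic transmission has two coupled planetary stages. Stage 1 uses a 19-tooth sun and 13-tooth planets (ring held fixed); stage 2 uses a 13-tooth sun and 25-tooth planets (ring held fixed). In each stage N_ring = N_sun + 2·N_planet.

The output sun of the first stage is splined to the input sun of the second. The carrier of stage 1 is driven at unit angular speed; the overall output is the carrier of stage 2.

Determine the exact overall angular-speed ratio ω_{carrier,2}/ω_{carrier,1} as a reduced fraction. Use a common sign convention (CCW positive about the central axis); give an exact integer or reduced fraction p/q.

Stage 1: N_ring = 19 + 2·13 = 45
Stage 1: 19(ω_s−ω_c) = −45(ω_r−ω_c),  ω_r=0, ω_c=1
Stage 1: ω_s = 1 − (45/19)(0−1) = 64/19
  ⇒ ω_s¹/ω_c¹ = 64/19
Stage 2: N_ring = 13 + 2·25 = 63
Stage 2: 13(ω_s−ω_c) = −63(ω_r−ω_c),  ω_r=0, ω_s=1
Stage 2: 13(1−ω_c) = −63(0−ω_c)  ⇒  76ω_c = 13  ⇒  ω_c = 13/76
  ⇒ ω_c²/ω_s² = 13/76
Coupling ω_s² = ω_s¹ ⇒ overall = 64/19 × 13/76 = 208/361

208/361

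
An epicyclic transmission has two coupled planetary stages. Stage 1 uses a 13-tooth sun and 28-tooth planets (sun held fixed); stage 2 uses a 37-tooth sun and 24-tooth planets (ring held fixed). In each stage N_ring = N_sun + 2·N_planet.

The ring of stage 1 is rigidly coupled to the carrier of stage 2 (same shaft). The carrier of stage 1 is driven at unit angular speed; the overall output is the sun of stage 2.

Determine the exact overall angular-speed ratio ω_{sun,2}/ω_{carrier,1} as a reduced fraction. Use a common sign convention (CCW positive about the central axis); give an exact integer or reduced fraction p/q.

10004/2553

Stage 1: N_ring = 13 + 2·28 = 69
Stage 1: 13(ω_s−ω_c) = −69(ω_r−ω_c),  ω_s=0, ω_c=1
Stage 1: ω_r = 1 − (13/69)(0−1) = 82/69
  ⇒ ω_r¹/ω_c¹ = 82/69
Stage 2: N_ring = 37 + 2·24 = 85
Stage 2: 37(ω_s−ω_c) = −85(ω_r−ω_c),  ω_r=0, ω_c=1
Stage 2: ω_s = 1 − (85/37)(0−1) = 122/37
  ⇒ ω_s²/ω_c² = 122/37
Coupling ω_c² = ω_r¹ ⇒ overall = 82/69 × 122/37 = 10004/2553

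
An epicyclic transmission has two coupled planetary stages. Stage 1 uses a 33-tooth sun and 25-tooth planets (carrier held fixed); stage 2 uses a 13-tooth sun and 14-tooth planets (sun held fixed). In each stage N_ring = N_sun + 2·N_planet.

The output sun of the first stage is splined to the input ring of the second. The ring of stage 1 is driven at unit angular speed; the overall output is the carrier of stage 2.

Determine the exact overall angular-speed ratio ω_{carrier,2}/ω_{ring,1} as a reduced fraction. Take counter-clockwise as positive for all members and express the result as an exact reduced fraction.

Stage 1: N_ring = 33 + 2·25 = 83
Stage 1: 33(ω_s−ω_c) = −83(ω_r−ω_c),  ω_c=0, ω_r=1
Stage 1: ω_s = 0 − (83/33)(1−0) = -83/33
  ⇒ ω_s¹/ω_r¹ = -83/33
Stage 2: N_ring = 13 + 2·14 = 41
Stage 2: 13(ω_s−ω_c) = −41(ω_r−ω_c),  ω_s=0, ω_r=1
Stage 2: 13(0−ω_c) = −41(1−ω_c)  ⇒  54ω_c = 41  ⇒  ω_c = 41/54
  ⇒ ω_c²/ω_r² = 41/54
Coupling ω_r² = ω_s¹ ⇒ overall = -83/33 × 41/54 = -3403/1782

-3403/1782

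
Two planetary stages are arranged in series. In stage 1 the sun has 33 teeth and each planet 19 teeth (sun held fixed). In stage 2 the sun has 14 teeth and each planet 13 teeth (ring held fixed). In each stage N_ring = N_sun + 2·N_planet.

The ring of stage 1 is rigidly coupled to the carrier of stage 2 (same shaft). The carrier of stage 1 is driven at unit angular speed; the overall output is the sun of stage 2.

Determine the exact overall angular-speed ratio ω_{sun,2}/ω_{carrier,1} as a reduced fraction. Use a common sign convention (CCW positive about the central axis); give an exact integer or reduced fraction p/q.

Stage 1: N_ring = 33 + 2·19 = 71
Stage 1: 33(ω_s−ω_c) = −71(ω_r−ω_c),  ω_s=0, ω_c=1
Stage 1: ω_r = 1 − (33/71)(0−1) = 104/71
  ⇒ ω_r¹/ω_c¹ = 104/71
Stage 2: N_ring = 14 + 2·13 = 40
Stage 2: 14(ω_s−ω_c) = −40(ω_r−ω_c),  ω_r=0, ω_c=1
Stage 2: ω_s = 1 − (40/14)(0−1) = 27/7
  ⇒ ω_s²/ω_c² = 27/7
Coupling ω_c² = ω_r¹ ⇒ overall = 104/71 × 27/7 = 2808/497

2808/497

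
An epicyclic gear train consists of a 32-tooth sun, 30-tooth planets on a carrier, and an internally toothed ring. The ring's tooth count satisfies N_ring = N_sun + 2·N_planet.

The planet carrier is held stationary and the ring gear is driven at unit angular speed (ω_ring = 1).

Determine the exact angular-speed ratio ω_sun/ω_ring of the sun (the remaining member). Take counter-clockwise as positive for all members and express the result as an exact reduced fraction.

-23/8

N_ring = 32 + 2·30 = 92
32(ω_s−ω_c) = −92(ω_r−ω_c),  ω_c=0, ω_r=1
ω_s = 0 − (92/32)(1−0) = -23/8
ω_s/ω_r = -23/8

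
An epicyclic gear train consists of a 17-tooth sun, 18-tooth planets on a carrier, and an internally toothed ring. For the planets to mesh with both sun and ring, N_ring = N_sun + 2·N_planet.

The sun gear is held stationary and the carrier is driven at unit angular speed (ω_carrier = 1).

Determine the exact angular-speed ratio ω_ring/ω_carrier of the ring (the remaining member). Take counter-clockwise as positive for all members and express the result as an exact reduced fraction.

70/53

N_ring = 17 + 2·18 = 53
17(ω_s−ω_c) = −53(ω_r−ω_c),  ω_s=0, ω_c=1
ω_r = 1 − (17/53)(0−1) = 70/53
ω_r/ω_c = 70/53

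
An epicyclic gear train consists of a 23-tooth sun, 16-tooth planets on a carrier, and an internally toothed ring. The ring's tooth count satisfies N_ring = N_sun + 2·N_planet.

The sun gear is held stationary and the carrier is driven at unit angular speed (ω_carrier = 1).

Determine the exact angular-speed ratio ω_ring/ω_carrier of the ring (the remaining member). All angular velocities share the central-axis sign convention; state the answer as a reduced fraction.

78/55

N_ring = 23 + 2·16 = 55
23(ω_s−ω_c) = −55(ω_r−ω_c),  ω_s=0, ω_c=1
ω_r = 1 − (23/55)(0−1) = 78/55
ω_r/ω_c = 78/55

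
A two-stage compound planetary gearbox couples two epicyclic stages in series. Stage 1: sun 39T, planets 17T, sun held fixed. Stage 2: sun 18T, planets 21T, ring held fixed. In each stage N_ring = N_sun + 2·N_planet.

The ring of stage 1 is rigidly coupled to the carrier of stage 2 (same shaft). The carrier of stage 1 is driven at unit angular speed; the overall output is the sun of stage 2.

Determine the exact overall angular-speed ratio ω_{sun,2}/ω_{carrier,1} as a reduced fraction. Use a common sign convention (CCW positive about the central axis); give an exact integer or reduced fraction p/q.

Stage 1: N_ring = 39 + 2·17 = 73
Stage 1: 39(ω_s−ω_c) = −73(ω_r−ω_c),  ω_s=0, ω_c=1
Stage 1: ω_r = 1 − (39/73)(0−1) = 112/73
  ⇒ ω_r¹/ω_c¹ = 112/73
Stage 2: N_ring = 18 + 2·21 = 60
Stage 2: 18(ω_s−ω_c) = −60(ω_r−ω_c),  ω_r=0, ω_c=1
Stage 2: ω_s = 1 − (60/18)(0−1) = 13/3
  ⇒ ω_s²/ω_c² = 13/3
Coupling ω_c² = ω_r¹ ⇒ overall = 112/73 × 13/3 = 1456/219

1456/219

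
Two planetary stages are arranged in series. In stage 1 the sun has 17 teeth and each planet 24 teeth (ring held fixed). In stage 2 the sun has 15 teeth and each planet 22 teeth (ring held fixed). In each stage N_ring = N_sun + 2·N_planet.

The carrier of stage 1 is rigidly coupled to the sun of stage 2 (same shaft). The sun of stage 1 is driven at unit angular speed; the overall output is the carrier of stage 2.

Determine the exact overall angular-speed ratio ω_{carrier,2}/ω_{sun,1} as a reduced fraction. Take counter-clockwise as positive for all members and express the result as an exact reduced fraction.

255/6068

Stage 1: N_ring = 17 + 2·24 = 65
Stage 1: 17(ω_s−ω_c) = −65(ω_r−ω_c),  ω_r=0, ω_s=1
Stage 1: 17(1−ω_c) = −65(0−ω_c)  ⇒  82ω_c = 17  ⇒  ω_c = 17/82
  ⇒ ω_c¹/ω_s¹ = 17/82
Stage 2: N_ring = 15 + 2·22 = 59
Stage 2: 15(ω_s−ω_c) = −59(ω_r−ω_c),  ω_r=0, ω_s=1
Stage 2: 15(1−ω_c) = −59(0−ω_c)  ⇒  74ω_c = 15  ⇒  ω_c = 15/74
  ⇒ ω_c²/ω_s² = 15/74
Coupling ω_s² = ω_c¹ ⇒ overall = 17/82 × 15/74 = 255/6068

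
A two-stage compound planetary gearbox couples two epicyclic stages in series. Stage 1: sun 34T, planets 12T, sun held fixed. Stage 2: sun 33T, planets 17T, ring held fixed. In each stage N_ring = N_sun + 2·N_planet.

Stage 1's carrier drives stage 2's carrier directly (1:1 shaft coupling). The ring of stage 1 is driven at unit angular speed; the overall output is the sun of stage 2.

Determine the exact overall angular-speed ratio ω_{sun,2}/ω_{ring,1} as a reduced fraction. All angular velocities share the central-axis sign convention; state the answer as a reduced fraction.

Stage 1: N_ring = 34 + 2·12 = 58
Stage 1: 34(ω_s−ω_c) = −58(ω_r−ω_c),  ω_s=0, ω_r=1
Stage 1: 34(0−ω_c) = −58(1−ω_c)  ⇒  92ω_c = 58  ⇒  ω_c = 29/46
  ⇒ ω_c¹/ω_r¹ = 29/46
Stage 2: N_ring = 33 + 2·17 = 67
Stage 2: 33(ω_s−ω_c) = −67(ω_r−ω_c),  ω_r=0, ω_c=1
Stage 2: ω_s = 1 − (67/33)(0−1) = 100/33
  ⇒ ω_s²/ω_c² = 100/33
Coupling ω_c² = ω_c¹ ⇒ overall = 29/46 × 100/33 = 1450/759

1450/759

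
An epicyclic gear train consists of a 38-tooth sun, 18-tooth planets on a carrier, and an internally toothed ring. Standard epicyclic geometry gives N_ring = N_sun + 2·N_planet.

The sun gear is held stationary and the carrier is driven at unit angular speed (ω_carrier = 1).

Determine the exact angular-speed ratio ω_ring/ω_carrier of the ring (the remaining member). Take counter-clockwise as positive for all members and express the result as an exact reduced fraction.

N_ring = 38 + 2·18 = 74
38(ω_s−ω_c) = −74(ω_r−ω_c),  ω_s=0, ω_c=1
ω_r = 1 − (38/74)(0−1) = 56/37
ω_r/ω_c = 56/37

56/37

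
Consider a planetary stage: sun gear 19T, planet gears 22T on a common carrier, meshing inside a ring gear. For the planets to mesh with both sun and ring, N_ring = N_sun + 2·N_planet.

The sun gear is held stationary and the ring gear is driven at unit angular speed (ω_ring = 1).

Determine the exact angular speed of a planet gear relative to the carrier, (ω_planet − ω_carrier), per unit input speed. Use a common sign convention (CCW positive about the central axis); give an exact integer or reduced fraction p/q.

N_ring = 19 + 2·22 = 63
19(ω_s−ω_c) = −63(ω_r−ω_c),  ω_s=0, ω_r=1
19(0−ω_c) = −63(1−ω_c)  ⇒  82ω_c = 63  ⇒  ω_c = 63/82
sun–planet: 19·(0−63/82) = −22·(ω_p−ω_c)  ⇒  ω_p−ω_c = −(19/22)·(-63/82) = 1197/1804

1197/1804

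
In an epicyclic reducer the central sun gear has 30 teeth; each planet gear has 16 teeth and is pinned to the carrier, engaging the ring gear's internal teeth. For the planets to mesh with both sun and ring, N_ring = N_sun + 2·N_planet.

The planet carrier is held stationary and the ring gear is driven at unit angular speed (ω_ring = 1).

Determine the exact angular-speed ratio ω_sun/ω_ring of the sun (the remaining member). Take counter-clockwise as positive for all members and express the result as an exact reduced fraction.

N_ring = 30 + 2·16 = 62
30(ω_s−ω_c) = −62(ω_r−ω_c),  ω_c=0, ω_r=1
ω_s = 0 − (62/30)(1−0) = -31/15
ω_s/ω_r = -31/15

-31/15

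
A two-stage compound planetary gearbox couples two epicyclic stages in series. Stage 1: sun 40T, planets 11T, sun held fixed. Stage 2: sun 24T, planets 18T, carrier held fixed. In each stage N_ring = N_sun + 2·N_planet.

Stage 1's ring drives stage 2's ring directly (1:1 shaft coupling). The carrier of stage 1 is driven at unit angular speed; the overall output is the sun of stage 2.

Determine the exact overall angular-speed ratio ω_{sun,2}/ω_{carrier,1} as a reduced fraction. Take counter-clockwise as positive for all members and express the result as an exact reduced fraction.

-255/62

Stage 1: N_ring = 40 + 2·11 = 62
Stage 1: 40(ω_s−ω_c) = −62(ω_r−ω_c),  ω_s=0, ω_c=1
Stage 1: ω_r = 1 − (40/62)(0−1) = 51/31
  ⇒ ω_r¹/ω_c¹ = 51/31
Stage 2: N_ring = 24 + 2·18 = 60
Stage 2: 24(ω_s−ω_c) = −60(ω_r−ω_c),  ω_c=0, ω_r=1
Stage 2: ω_s = 0 − (60/24)(1−0) = -5/2
  ⇒ ω_s²/ω_r² = -5/2
Coupling ω_r² = ω_r¹ ⇒ overall = 51/31 × -5/2 = -255/62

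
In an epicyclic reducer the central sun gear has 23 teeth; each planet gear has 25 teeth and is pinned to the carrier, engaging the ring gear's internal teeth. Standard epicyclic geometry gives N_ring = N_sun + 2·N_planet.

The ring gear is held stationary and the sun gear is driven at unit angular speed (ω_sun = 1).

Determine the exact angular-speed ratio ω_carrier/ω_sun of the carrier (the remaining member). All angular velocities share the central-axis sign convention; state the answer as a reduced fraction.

23/96

N_ring = 23 + 2·25 = 73
23(ω_s−ω_c) = −73(ω_r−ω_c),  ω_r=0, ω_s=1
23(1−ω_c) = −73(0−ω_c)  ⇒  96ω_c = 23  ⇒  ω_c = 23/96
ω_c/ω_s = 23/96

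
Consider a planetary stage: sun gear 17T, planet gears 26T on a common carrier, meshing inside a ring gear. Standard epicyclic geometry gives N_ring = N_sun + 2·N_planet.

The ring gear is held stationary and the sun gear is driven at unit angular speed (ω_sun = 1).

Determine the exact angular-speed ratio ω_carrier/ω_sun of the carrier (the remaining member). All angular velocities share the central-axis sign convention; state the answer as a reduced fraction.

N_ring = 17 + 2·26 = 69
17(ω_s−ω_c) = −69(ω_r−ω_c),  ω_r=0, ω_s=1
17(1−ω_c) = −69(0−ω_c)  ⇒  86ω_c = 17  ⇒  ω_c = 17/86
ω_c/ω_s = 17/86

17/86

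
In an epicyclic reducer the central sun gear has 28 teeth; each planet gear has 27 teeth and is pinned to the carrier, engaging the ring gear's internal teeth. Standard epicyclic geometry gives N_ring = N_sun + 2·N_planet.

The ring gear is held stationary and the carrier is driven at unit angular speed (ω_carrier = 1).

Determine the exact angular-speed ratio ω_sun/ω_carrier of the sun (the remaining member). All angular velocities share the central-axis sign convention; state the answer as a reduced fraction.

55/14

N_ring = 28 + 2·27 = 82
28(ω_s−ω_c) = −82(ω_r−ω_c),  ω_r=0, ω_c=1
ω_s = 1 − (82/28)(0−1) = 55/14
ω_s/ω_c = 55/14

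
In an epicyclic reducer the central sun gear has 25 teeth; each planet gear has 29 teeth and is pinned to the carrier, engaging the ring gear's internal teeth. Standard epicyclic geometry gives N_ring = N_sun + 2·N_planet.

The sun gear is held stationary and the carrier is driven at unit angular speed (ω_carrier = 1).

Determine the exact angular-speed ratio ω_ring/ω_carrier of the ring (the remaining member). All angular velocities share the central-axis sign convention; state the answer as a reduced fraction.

108/83

N_ring = 25 + 2·29 = 83
25(ω_s−ω_c) = −83(ω_r−ω_c),  ω_s=0, ω_c=1
ω_r = 1 − (25/83)(0−1) = 108/83
ω_r/ω_c = 108/83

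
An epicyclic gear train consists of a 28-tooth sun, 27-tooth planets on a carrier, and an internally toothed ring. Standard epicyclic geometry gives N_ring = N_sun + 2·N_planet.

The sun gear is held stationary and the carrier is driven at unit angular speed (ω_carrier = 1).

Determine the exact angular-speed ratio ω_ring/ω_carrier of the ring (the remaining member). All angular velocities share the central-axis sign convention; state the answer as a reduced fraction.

55/41

N_ring = 28 + 2·27 = 82
28(ω_s−ω_c) = −82(ω_r−ω_c),  ω_s=0, ω_c=1
ω_r = 1 − (28/82)(0−1) = 55/41
ω_r/ω_c = 55/41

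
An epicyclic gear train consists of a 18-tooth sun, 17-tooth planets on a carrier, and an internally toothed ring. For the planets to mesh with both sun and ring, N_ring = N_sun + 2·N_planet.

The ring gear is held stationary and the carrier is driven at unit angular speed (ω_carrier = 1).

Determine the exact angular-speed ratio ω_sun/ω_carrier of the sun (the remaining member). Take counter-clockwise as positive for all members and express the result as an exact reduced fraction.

N_ring = 18 + 2·17 = 52
18(ω_s−ω_c) = −52(ω_r−ω_c),  ω_r=0, ω_c=1
ω_s = 1 − (52/18)(0−1) = 35/9
ω_s/ω_c = 35/9

35/9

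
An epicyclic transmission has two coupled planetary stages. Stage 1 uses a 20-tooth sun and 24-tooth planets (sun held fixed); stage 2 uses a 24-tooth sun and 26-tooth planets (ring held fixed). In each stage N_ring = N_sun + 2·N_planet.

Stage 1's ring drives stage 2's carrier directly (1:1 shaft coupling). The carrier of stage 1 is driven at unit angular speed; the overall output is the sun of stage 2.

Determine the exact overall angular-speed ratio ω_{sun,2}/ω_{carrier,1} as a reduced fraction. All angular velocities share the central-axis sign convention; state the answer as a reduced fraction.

Stage 1: N_ring = 20 + 2·24 = 68
Stage 1: 20(ω_s−ω_c) = −68(ω_r−ω_c),  ω_s=0, ω_c=1
Stage 1: ω_r = 1 − (20/68)(0−1) = 22/17
  ⇒ ω_r¹/ω_c¹ = 22/17
Stage 2: N_ring = 24 + 2·26 = 76
Stage 2: 24(ω_s−ω_c) = −76(ω_r−ω_c),  ω_r=0, ω_c=1
Stage 2: ω_s = 1 − (76/24)(0−1) = 25/6
  ⇒ ω_s²/ω_c² = 25/6
Coupling ω_c² = ω_r¹ ⇒ overall = 22/17 × 25/6 = 275/51

275/51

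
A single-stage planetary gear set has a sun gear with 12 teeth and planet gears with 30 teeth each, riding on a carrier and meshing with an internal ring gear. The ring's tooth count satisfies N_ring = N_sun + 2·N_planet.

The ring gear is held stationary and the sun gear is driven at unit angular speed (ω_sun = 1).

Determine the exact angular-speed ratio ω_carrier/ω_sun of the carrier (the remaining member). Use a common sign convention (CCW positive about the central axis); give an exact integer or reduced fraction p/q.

1/7

N_ring = 12 + 2·30 = 72
12(ω_s−ω_c) = −72(ω_r−ω_c),  ω_r=0, ω_s=1
12(1−ω_c) = −72(0−ω_c)  ⇒  84ω_c = 12  ⇒  ω_c = 1/7
ω_c/ω_s = 1/7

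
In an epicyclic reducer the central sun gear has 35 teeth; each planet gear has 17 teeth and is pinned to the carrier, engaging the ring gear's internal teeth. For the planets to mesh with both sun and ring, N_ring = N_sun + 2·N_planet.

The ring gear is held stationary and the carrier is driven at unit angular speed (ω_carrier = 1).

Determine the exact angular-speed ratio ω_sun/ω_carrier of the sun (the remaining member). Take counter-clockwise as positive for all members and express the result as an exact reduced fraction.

N_ring = 35 + 2·17 = 69
35(ω_s−ω_c) = −69(ω_r−ω_c),  ω_r=0, ω_c=1
ω_s = 1 − (69/35)(0−1) = 104/35
ω_s/ω_c = 104/35

104/35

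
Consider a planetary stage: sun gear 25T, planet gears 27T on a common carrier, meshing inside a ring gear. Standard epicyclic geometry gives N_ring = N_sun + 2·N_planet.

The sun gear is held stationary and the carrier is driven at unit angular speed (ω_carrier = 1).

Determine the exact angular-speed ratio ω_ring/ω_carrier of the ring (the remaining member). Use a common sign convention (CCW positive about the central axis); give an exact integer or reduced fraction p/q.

104/79

N_ring = 25 + 2·27 = 79
25(ω_s−ω_c) = −79(ω_r−ω_c),  ω_s=0, ω_c=1
ω_r = 1 − (25/79)(0−1) = 104/79
ω_r/ω_c = 104/79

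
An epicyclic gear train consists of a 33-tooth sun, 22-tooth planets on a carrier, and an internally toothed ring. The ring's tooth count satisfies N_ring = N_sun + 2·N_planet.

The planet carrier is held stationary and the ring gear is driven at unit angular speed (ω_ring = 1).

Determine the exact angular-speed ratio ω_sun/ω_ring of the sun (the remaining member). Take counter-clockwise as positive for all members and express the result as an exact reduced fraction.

N_ring = 33 + 2·22 = 77
33(ω_s−ω_c) = −77(ω_r−ω_c),  ω_c=0, ω_r=1
ω_s = 0 − (77/33)(1−0) = -7/3
ω_s/ω_r = -7/3

-7/3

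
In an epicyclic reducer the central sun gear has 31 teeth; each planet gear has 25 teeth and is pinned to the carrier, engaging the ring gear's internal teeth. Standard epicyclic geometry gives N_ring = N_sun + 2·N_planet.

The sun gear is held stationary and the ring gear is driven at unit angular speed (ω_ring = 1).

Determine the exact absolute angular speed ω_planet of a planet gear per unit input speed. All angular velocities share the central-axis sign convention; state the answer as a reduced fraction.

81/50

N_ring = 31 + 2·25 = 81
31(ω_s−ω_c) = −81(ω_r−ω_c),  ω_s=0, ω_r=1
31(0−ω_c) = −81(1−ω_c)  ⇒  112ω_c = 81  ⇒  ω_c = 81/112
sun–planet: 31·(0−81/112) = −25·(ω_p−ω_c)  ⇒  ω_p−ω_c = −(31/25)·(-81/112) = 2511/2800
ω_p = 81/112 + 2511/2800 = 81/50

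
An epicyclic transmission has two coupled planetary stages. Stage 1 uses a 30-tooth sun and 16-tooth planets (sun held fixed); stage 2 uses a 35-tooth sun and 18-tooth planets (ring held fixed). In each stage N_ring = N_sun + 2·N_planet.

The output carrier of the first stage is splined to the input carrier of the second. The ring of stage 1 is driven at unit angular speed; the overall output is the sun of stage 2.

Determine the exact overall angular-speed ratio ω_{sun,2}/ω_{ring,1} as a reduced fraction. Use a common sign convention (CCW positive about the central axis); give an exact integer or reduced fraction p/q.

Stage 1: N_ring = 30 + 2·16 = 62
Stage 1: 30(ω_s−ω_c) = −62(ω_r−ω_c),  ω_s=0, ω_r=1
Stage 1: 30(0−ω_c) = −62(1−ω_c)  ⇒  92ω_c = 62  ⇒  ω_c = 31/46
  ⇒ ω_c¹/ω_r¹ = 31/46
Stage 2: N_ring = 35 + 2·18 = 71
Stage 2: 35(ω_s−ω_c) = −71(ω_r−ω_c),  ω_r=0, ω_c=1
Stage 2: ω_s = 1 − (71/35)(0−1) = 106/35
  ⇒ ω_s²/ω_c² = 106/35
Coupling ω_c² = ω_c¹ ⇒ overall = 31/46 × 106/35 = 1643/805

1643/805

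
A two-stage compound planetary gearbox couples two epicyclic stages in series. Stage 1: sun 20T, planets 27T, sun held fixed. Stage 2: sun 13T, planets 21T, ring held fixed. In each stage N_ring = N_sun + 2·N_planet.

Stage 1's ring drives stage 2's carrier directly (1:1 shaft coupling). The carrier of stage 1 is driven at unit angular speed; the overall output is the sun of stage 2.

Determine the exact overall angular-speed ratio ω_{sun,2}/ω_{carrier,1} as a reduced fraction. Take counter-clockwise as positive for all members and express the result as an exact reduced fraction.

3196/481

Stage 1: N_ring = 20 + 2·27 = 74
Stage 1: 20(ω_s−ω_c) = −74(ω_r−ω_c),  ω_s=0, ω_c=1
Stage 1: ω_r = 1 − (20/74)(0−1) = 47/37
  ⇒ ω_r¹/ω_c¹ = 47/37
Stage 2: N_ring = 13 + 2·21 = 55
Stage 2: 13(ω_s−ω_c) = −55(ω_r−ω_c),  ω_r=0, ω_c=1
Stage 2: ω_s = 1 − (55/13)(0−1) = 68/13
  ⇒ ω_s²/ω_c² = 68/13
Coupling ω_c² = ω_r¹ ⇒ overall = 47/37 × 68/13 = 3196/481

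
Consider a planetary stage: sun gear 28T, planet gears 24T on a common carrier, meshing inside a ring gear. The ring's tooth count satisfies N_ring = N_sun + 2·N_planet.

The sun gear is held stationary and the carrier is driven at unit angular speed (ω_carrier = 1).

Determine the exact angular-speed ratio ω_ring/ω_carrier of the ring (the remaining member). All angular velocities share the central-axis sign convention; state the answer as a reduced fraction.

26/19

N_ring = 28 + 2·24 = 76
28(ω_s−ω_c) = −76(ω_r−ω_c),  ω_s=0, ω_c=1
ω_r = 1 − (28/76)(0−1) = 26/19
ω_r/ω_c = 26/19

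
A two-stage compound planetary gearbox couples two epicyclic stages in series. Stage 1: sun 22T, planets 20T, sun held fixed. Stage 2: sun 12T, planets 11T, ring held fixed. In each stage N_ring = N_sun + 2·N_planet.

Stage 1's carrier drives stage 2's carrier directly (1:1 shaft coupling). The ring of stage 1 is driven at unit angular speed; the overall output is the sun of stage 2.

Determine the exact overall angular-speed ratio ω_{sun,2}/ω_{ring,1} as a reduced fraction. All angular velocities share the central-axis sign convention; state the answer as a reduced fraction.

713/252

Stage 1: N_ring = 22 + 2·20 = 62
Stage 1: 22(ω_s−ω_c) = −62(ω_r−ω_c),  ω_s=0, ω_r=1
Stage 1: 22(0−ω_c) = −62(1−ω_c)  ⇒  84ω_c = 62  ⇒  ω_c = 31/42
  ⇒ ω_c¹/ω_r¹ = 31/42
Stage 2: N_ring = 12 + 2·11 = 34
Stage 2: 12(ω_s−ω_c) = −34(ω_r−ω_c),  ω_r=0, ω_c=1
Stage 2: ω_s = 1 − (34/12)(0−1) = 23/6
  ⇒ ω_s²/ω_c² = 23/6
Coupling ω_c² = ω_c¹ ⇒ overall = 31/42 × 23/6 = 713/252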